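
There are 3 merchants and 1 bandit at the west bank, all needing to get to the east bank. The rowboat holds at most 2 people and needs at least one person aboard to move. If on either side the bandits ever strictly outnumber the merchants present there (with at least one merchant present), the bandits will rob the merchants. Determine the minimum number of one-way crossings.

Counting alone: each trip to the east bank takes at most 2 across and each return brings at least 1 back, so after t trips out (and t−1 returns) at most 2t − (t−1) of the 4 are across; that first reaches 4 at t = 3, so at least 5 crossings are needed.
The plan below uses exactly 5 crossings, so it is optimal:
1. 1 merchant and 1 bandit → the east bank.  (the west bank: 2M 0B; the east bank: 1M 1B)
2. 1 bandit ← the west bank.  (the west bank: 2M 1B; the east bank: 1M 0B)
3. 1 merchant and 1 bandit → the east bank.  (the west bank: 1M 0B; the east bank: 2M 1B)
4. 1 bandit ← the west bank.  (the west bank: 1M 1B; the east bank: 2M 0B)
5. 1 merchant and 1 bandit → the east bank.  (the west bank: 0M 0B; the east bank: 3M 1B)

5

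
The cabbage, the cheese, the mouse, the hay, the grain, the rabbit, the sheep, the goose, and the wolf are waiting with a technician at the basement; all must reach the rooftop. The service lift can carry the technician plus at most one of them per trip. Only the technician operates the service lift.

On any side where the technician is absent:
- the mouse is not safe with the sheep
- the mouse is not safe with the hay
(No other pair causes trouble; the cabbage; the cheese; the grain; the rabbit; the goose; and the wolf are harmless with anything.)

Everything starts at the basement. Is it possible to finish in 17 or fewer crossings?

No

Counting alone: the technician can take at most 1 across per trip to the rooftop, so moving all 9 needs at least 9 loaded trips out, with a return between consecutive ones — at least 17 crossings.
The safety rule pushes this higher. Following every safe sequence of crossings, the most of the 9 that can be at the rooftop as the service lift arrives there on crossing 17 is 8 — never all 9.
So the move cannot be finished within 17 crossings. (The shortest complete plan takes 19:)
1. Technician goes to the rooftop with the mouse.  [the basement: the cabbage, the cheese, the goose, the grain, the hay, the rabbit, the sheep, the wolf | the rooftop: the mouse]
2. Technician goes back to the basement alone.  [the basement: the cabbage, the cheese, the goose, the grain, the hay, the rabbit, the sheep, the wolf | the rooftop: the mouse]
3. Technician goes to the rooftop with the cabbage.  [the basement: the cheese, the goose, the grain, the hay, the rabbit, the sheep, the wolf | the rooftop: the cabbage, the mouse]
4. Technician goes back to the basement alone.  [the basement: the cheese, the goose, the grain, the hay, the rabbit, the sheep, the wolf | the rooftop: the cabbage, the mouse]
5. Technician goes to the rooftop with the cheese.  [the basement: the goose, the grain, the hay, the rabbit, the sheep, the wolf | the rooftop: the cabbage, the cheese, the mouse]
6. Technician goes back to the basement alone.  [the basement: the goose, the grain, the hay, the rabbit, the sheep, the wolf | the rooftop: the cabbage, the cheese, the mouse]
7. Technician goes to the rooftop with the hay.  [the basement: the goose, the grain, the rabbit, the sheep, the wolf | the rooftop: the cabbage, the cheese, the hay, the mouse]
8. Technician goes back to the basement with the mouse.  [the basement: the goose, the grain, the mouse, the rabbit, the sheep, the wolf | the rooftop: the cabbage, the cheese, the hay]
9. Technician goes to the rooftop with the sheep.  [the basement: the goose, the grain, the mouse, the rabbit, the wolf | the rooftop: the cabbage, the cheese, the hay, the sheep]
10. Technician goes back to the basement alone.  [the basement: the goose, the grain, the mouse, the rabbit, the wolf | the rooftop: the cabbage, the cheese, the hay, the sheep]
11. Technician goes to the rooftop with the grain.  [the basement: the goose, the mouse, the rabbit, the wolf | the rooftop: the cabbage, the cheese, the grain, the hay, the sheep]
12. Technician goes back to the basement alone.  [the basement: the goose, the mouse, the rabbit, the wolf | the rooftop: the cabbage, the cheese, the grain, the hay, the sheep]
13. Technician goes to the rooftop with the rabbit.  [the basement: the goose, the mouse, the wolf | the rooftop: the cabbage, the cheese, the grain, the hay, the rabbit, the sheep]
14. Technician goes back to the basement alone.  [the basement: the goose, the mouse, the wolf | the rooftop: the cabbage, the cheese, the grain, the hay, the rabbit, the sheep]
15. Technician goes to the rooftop with the goose.  [the basement: the mouse, the wolf | the rooftop: the cabbage, the cheese, the goose, the grain, the hay, the rabbit, the sheep]
16. Technician goes back to the basement alone.  [the basement: the mouse, the wolf | the rooftop: the cabbage, the cheese, the goose, the grain, the hay, the rabbit, the sheep]
17. Technician goes to the rooftop with the wolf.  [the basement: the mouse | the rooftop: the cabbage, the cheese, the goose, the grain, the hay, the rabbit, the sheep, the wolf]
18. Technician goes back to the basement alone.  [the basement: the mouse | the rooftop: the cabbage, the cheese, the goose, the grain, the hay, the rabbit, the sheep, the wolf]
19. Technician goes to the rooftop with the mouse.  [the basement: — | the rooftop: the cabbage, the cheese, the goose, the grain, the hay, the mouse, the rabbit, the sheep, the wolf]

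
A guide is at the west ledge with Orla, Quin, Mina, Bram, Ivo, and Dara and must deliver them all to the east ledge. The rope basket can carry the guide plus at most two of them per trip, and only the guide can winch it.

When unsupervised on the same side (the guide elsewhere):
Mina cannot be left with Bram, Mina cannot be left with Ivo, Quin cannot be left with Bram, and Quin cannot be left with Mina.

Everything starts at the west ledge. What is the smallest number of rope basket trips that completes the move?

Counting alone: the guide can take at most 2 across per trip to the east ledge, so moving all 6 needs at least 3 loaded trips out, with a return between consecutive ones — at least 5 crossings.
The safety rule pushes this higher. Following every safe sequence of crossings, the most of the 6 that can be at the east ledge as the rope basket arrives there on crossings 5, 7 is 4, 5 respectively — never all 6.
So no plan with fewer than 9 crossings exists, and this one achieves 9:
1. Guide goes to the east ledge with Mina and Quin.
2. Guide goes back to the west ledge with Quin.
3. Guide goes to the east ledge with Orla and Quin.
4. Guide goes back to the west ledge with Quin.
5. Guide goes to the east ledge with Ivo and Quin.
6. Guide goes back to the west ledge with Mina.
7. Guide goes to the east ledge with Dara and Mina.
8. Guide goes back to the west ledge with Mina.
9. Guide goes to the east ledge with Bram and Mina.

9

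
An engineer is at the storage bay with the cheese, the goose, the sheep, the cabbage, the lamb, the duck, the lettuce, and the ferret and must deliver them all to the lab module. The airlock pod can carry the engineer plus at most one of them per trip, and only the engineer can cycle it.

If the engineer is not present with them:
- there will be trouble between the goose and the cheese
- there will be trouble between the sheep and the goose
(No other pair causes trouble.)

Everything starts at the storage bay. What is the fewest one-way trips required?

Counting alone: the engineer can take at most 1 across per trip to the lab module, so moving all 8 needs at least 8 loaded trips out, with a return between consecutive ones — at least 15 crossings.
The safety rule pushes this higher. Following every safe sequence of crossings, the most of the 8 that can be at the lab module as the airlock pod arrives there on crossing 15 is 7 — never all 8.
So no plan with fewer than 17 crossings exists, and this one achieves 17:
1. Engineer goes to the lab module with the goose.  [the storage bay: the cabbage, the cheese, the duck, the ferret, the lamb, the lettuce, the sheep | the lab module: the goose]
2. Engineer goes back to the storage bay alone.  [the storage bay: the cabbage, the cheese, the duck, the ferret, the lamb, the lettuce, the sheep | the lab module: the goose]
3. Engineer goes to the lab module with the cheese.  [the storage bay: the cabbage, the duck, the ferret, the lamb, the lettuce, the sheep | the lab module: the cheese, the goose]
4. Engineer goes back to the storage bay with the goose.  [the storage bay: the cabbage, the duck, the ferret, the goose, the lamb, the lettuce, the sheep | the lab module: the cheese]
5. Engineer goes to the lab module with the sheep.  [the storage bay: the cabbage, the duck, the ferret, the goose, the lamb, the lettuce | the lab module: the cheese, the sheep]
6. Engineer goes back to the storage bay alone.  [the storage bay: the cabbage, the duck, the ferret, the goose, the lamb, the lettuce | the lab module: the cheese, the sheep]
7. Engineer goes to the lab module with the cabbage.  [the storage bay: the duck, the ferret, the goose, the lamb, the lettuce | the lab module: the cabbage, the cheese, the sheep]
8. Engineer goes back to the storage bay alone.  [the storage bay: the duck, the ferret, the goose, the lamb, the lettuce | the lab module: the cabbage, the cheese, the sheep]
9. Engineer goes to the lab module with the lamb.  [the storage bay: the duck, the ferret, the goose, the lettuce | the lab module: the cabbage, the cheese, the lamb, the sheep]
10. Engineer goes back to the storage bay alone.  [the storage bay: the duck, the ferret, the goose, the lettuce | the lab module: the cabbage, the cheese, the lamb, the sheep]
11. Engineer goes to the lab module with the duck.  [the storage bay: the ferret, the goose, the lettuce | the lab module: the cabbage, the cheese, the duck, the lamb, the sheep]
12. Engineer goes back to the storage bay alone.  [the storage bay: the ferret, the goose, the lettuce | the lab module: the cabbage, the cheese, the duck, the lamb, the sheep]
13. Engineer goes to the lab module with the lettuce.  [the storage bay: the ferret, the goose | the lab module: the cabbage, the cheese, the duck, the lamb, the lettuce, the sheep]
14. Engineer goes back to the storage bay alone.  [the storage bay: the ferret, the goose | the lab module: the cabbage, the cheese, the duck, the lamb, the lettuce, the sheep]
15. Engineer goes to the lab module with the ferret.  [the storage bay: the goose | the lab module: the cabbage, the cheese, the duck, the ferret, the lamb, the lettuce, the sheep]
16. Engineer goes back to the storage bay alone.  [the storage bay: the goose | the lab module: the cabbage, the cheese, the duck, the ferret, the lamb, the lettuce, the sheep]
17. Engineer goes to the lab module with the goose.  [the storage bay: — | the lab module: the cabbage, the cheese, the duck, the ferret, the goose, the lamb, the lettuce, the sheep]

17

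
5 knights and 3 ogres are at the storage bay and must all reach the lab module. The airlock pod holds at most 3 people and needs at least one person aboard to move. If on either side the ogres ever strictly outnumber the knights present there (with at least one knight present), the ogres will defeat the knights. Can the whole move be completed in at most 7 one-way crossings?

Yes

Yes — this plan uses 7 crossings (≤ 7):
1. 2 ogres → the lab module.  (the storage bay: 5K 1O; the lab module: 0K 2O)
2. 1 ogre ← the storage bay.  (the storage bay: 5K 2O; the lab module: 0K 1O)
3. 2 knights and 1 ogre → the lab module.  (the storage bay: 3K 1O; the lab module: 2K 2O)
4. 1 ogre ← the storage bay.  (the storage bay: 3K 2O; the lab module: 2K 1O)
5. 1 knight and 2 ogres → the lab module.  (the storage bay: 2K 0O; the lab module: 3K 3O)
6. 1 ogre ← the storage bay.  (the storage bay: 2K 1O; the lab module: 3K 2O)
7. 2 knights and 1 ogre → the lab module.  (the storage bay: 0K 0O; the lab module: 5K 3O)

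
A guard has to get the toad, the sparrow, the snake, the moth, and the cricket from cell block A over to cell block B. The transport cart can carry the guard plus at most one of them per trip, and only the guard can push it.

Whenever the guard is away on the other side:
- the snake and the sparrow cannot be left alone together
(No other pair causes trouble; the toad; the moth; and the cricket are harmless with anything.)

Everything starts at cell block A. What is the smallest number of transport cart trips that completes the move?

Counting alone: the guard can take at most 1 across per trip to cell block B, so moving all 5 needs at least 5 loaded trips out, with a return between consecutive ones — at least 9 crossings.
The plan below uses exactly 9 crossings, so it is optimal:
1. Guard goes to cell block B with the sparrow.  [cell block A: the cricket, the moth, the snake, the toad | cell block B: the sparrow]
2. Guard goes back to cell block A alone.  [cell block A: the cricket, the moth, the snake, the toad | cell block B: the sparrow]
3. Guard goes to cell block B with the toad.  [cell block A: the cricket, the moth, the snake | cell block B: the sparrow, the toad]
4. Guard goes back to cell block A alone.  [cell block A: the cricket, the moth, the snake | cell block B: the sparrow, the toad]
5. Guard goes to cell block B with the moth.  [cell block A: the cricket, the snake | cell block B: the moth, the sparrow, the toad]
6. Guard goes back to cell block A alone.  [cell block A: the cricket, the snake | cell block B: the moth, the sparrow, the toad]
7. Guard goes to cell block B with the cricket.  [cell block A: the snake | cell block B: the cricket, the moth, the sparrow, the toad]
8. Guard goes back to cell block A alone.  [cell block A: the snake | cell block B: the cricket, the moth, the sparrow, the toad]
9. Guard goes to cell block B with the snake.  [cell block A: — | cell block B: the cricket, the moth, the snake, the sparrow, the toad]

9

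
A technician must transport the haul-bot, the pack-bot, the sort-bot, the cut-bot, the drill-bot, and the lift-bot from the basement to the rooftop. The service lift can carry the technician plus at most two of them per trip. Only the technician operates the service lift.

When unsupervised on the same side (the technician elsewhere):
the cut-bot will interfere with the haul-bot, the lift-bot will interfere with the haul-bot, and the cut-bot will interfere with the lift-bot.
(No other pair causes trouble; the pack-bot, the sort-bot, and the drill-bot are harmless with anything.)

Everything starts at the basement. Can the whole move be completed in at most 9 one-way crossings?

Yes

Yes — this plan uses 9 crossings (≤ 9):
1. Technician goes to the rooftop with the cut-bot and the haul-bot.  [the basement: the drill-bot, the lift-bot, the pack-bot, the sort-bot | the rooftop: the cut-bot, the haul-bot]
2. Technician goes back to the basement with the haul-bot.  [the basement: the drill-bot, the haul-bot, the lift-bot, the pack-bot, the sort-bot | the rooftop: the cut-bot]
3. Technician goes to the rooftop with the haul-bot and the pack-bot.  [the basement: the drill-bot, the lift-bot, the sort-bot | the rooftop: the cut-bot, the haul-bot, the pack-bot]
4. Technician goes back to the basement with the haul-bot.  [the basement: the drill-bot, the haul-bot, the lift-bot, the sort-bot | the rooftop: the cut-bot, the pack-bot]
5. Technician goes to the rooftop with the haul-bot and the sort-bot.  [the basement: the drill-bot, the lift-bot | the rooftop: the cut-bot, the haul-bot, the pack-bot, the sort-bot]
6. Technician goes back to the basement with the haul-bot.  [the basement: the drill-bot, the haul-bot, the lift-bot | the rooftop: the cut-bot, the pack-bot, the sort-bot]
7. Technician goes to the rooftop with the drill-bot and the haul-bot.  [the basement: the lift-bot | the rooftop: the cut-bot, the drill-bot, the haul-bot, the pack-bot, the sort-bot]
8. Technician goes back to the basement with the haul-bot.  [the basement: the haul-bot, the lift-bot | the rooftop: the cut-bot, the drill-bot, the pack-bot, the sort-bot]
9. Technician goes to the rooftop with the haul-bot and the lift-bot.  [the basement: — | the rooftop: the cut-bot, the drill-bot, the haul-bot, the lift-bot, the pack-bot, the sort-bot]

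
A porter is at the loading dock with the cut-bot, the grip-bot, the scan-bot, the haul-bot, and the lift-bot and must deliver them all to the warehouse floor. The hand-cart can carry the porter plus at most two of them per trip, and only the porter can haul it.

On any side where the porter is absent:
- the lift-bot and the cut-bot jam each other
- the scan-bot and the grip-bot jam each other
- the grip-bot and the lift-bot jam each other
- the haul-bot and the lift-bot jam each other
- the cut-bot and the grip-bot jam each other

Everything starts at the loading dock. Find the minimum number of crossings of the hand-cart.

7

Counting alone: the porter can take at most 2 across per trip to the warehouse floor, so moving all 5 needs at least 3 loaded trips out, with a return between consecutive ones — at least 5 crossings.
The safety rule pushes this higher. Following every safe sequence of crossings, the most of the 5 that can be at the warehouse floor as the hand-cart arrives there on crossing 5 is 4 — never all 5.
So no plan with fewer than 7 crossings exists, and this one achieves 7:
1. Porter goes to the warehouse floor with the grip-bot and the lift-bot.
2. Porter goes back to the loading dock with the grip-bot.
3. Porter goes to the warehouse floor with the cut-bot and the scan-bot.
4. Porter goes back to the loading dock with the cut-bot.
5. Porter goes to the warehouse floor with the cut-bot and the haul-bot.
6. Porter goes back to the loading dock with the lift-bot.
7. Porter goes to the warehouse floor with the grip-bot and the lift-bot.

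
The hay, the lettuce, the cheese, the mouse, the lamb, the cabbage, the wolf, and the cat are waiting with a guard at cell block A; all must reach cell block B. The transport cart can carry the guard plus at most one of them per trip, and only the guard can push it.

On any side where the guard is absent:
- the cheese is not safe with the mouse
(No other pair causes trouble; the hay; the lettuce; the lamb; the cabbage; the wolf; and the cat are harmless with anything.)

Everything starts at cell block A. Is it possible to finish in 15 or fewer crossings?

Yes

Yes — this plan uses 15 crossings (≤ 15):
1. Guard goes to cell block B with the cheese.  [cell block A: the cabbage, the cat, the hay, the lamb, the lettuce, the mouse, the wolf | cell block B: the cheese]
2. Guard goes back to cell block A alone.  [cell block A: the cabbage, the cat, the hay, the lamb, the lettuce, the mouse, the wolf | cell block B: the cheese]
3. Guard goes to cell block B with the hay.  [cell block A: the cabbage, the cat, the lamb, the lettuce, the mouse, the wolf | cell block B: the cheese, the hay]
4. Guard goes back to cell block A alone.  [cell block A: the cabbage, the cat, the lamb, the lettuce, the mouse, the wolf | cell block B: the cheese, the hay]
5. Guard goes to cell block B with the lettuce.  [cell block A: the cabbage, the cat, the lamb, the mouse, the wolf | cell block B: the cheese, the hay, the lettuce]
6. Guard goes back to cell block A alone.  [cell block A: the cabbage, the cat, the lamb, the mouse, the wolf | cell block B: the cheese, the hay, the lettuce]
7. Guard goes to cell block B with the lamb.  [cell block A: the cabbage, the cat, the mouse, the wolf | cell block B: the cheese, the hay, the lamb, the lettuce]
8. Guard goes back to cell block A alone.  [cell block A: the cabbage, the cat, the mouse, the wolf | cell block B: the cheese, the hay, the lamb, the lettuce]
9. Guard goes to cell block B with the cabbage.  [cell block A: the cat, the mouse, the wolf | cell block B: the cabbage, the cheese, the hay, the lamb, the lettuce]
10. Guard goes back to cell block A alone.  [cell block A: the cat, the mouse, the wolf | cell block B: the cabbage, the cheese, the hay, the lamb, the lettuce]
11. Guard goes to cell block B with the wolf.  [cell block A: the cat, the mouse | cell block B: the cabbage, the cheese, the hay, the lamb, the lettuce, the wolf]
12. Guard goes back to cell block A alone.  [cell block A: the cat, the mouse | cell block B: the cabbage, the cheese, the hay, the lamb, the lettuce, the wolf]
13. Guard goes to cell block B with the cat.  [cell block A: the mouse | cell block B: the cabbage, the cat, the cheese, the hay, the lamb, the lettuce, the wolf]
14. Guard goes back to cell block A alone.  [cell block A: the mouse | cell block B: the cabbage, the cat, the cheese, the hay, the lamb, the lettuce, the wolf]
15. Guard goes to cell block B with the mouse.  [cell block A: — | cell block B: the cabbage, the cat, the cheese, the hay, the lamb, the lettuce, the mouse, the wolf]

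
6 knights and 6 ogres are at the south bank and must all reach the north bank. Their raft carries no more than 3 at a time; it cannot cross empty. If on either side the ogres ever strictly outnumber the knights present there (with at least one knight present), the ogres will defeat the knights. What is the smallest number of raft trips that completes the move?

impossible

Following every safe sequence of crossings from the start, the most of the 12 that can be at the north bank as the raft arrives there on crossings 1, 3, 5 is 3, 5, 6 respectively; the best ever achieved is 6 of 12.
From crossing 7 on, no configuration arises that was not already reachable earlier: only 17 distinct safe configurations (who is on which side, and where the raft is) can ever be reached, none of them has everyone across, and every continuation just revisits them. They are: 0 knights + 0 ogres across (raft back at the start); 0 knights + 1 ogre across (raft there); 0 knights + 1 ogre across (raft back at the start); 0 knights + 2 ogres across (raft there); 0 knights + 2 ogres across (raft back at the start); 0 knights + 3 ogres across (raft there); 0 knights + 3 ogres across (raft back at the start); 0 knights + 4 ogres across (raft there); 0 knights + 4 ogres across (raft back at the start); 0 knights + 5 ogres across (raft there); 0 knights + 5 ogres across (raft back at the start); 0 knights + 6 ogres across (raft there); 1 knight + 1 ogre across (raft there); 1 knight + 1 ogre across (raft back at the start); 2 knights + 2 ogres across (raft there); 2 knights + 2 ogres across (raft back at the start); 3 knights + 3 ogres across (raft there). So no valid plan exists.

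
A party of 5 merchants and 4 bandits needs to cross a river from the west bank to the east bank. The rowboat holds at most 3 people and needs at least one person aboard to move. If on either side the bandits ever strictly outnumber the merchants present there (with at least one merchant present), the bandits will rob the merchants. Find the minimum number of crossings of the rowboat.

7

Counting alone: each trip to the east bank takes at most 3 across and each return brings at least 1 back, so after t trips out (and t−1 returns) at most 3t − (t−1) of the 9 are across; that first reaches 9 at t = 4, so at least 7 crossings are needed.
The plan below uses exactly 7 crossings, so it is optimal:
1. 3 bandits → the east bank.  (the west bank: 5M 1B; the east bank: 0M 3B)
2. 1 bandit ← the west bank.  (the west bank: 5M 2B; the east bank: 0M 2B)
3. 3 merchants → the east bank.  (the west bank: 2M 2B; the east bank: 3M 2B)
4. 1 merchant ← the west bank.  (the west bank: 3M 2B; the east bank: 2M 2B)
5. 2 merchants and 1 bandit → the east bank.  (the west bank: 1M 1B; the east bank: 4M 3B)
6. 1 merchant ← the west bank.  (the west bank: 2M 1B; the east bank: 3M 3B)
7. 2 merchants and 1 bandit → the east bank.  (the west bank: 0M 0B; the east bank: 5M 4B)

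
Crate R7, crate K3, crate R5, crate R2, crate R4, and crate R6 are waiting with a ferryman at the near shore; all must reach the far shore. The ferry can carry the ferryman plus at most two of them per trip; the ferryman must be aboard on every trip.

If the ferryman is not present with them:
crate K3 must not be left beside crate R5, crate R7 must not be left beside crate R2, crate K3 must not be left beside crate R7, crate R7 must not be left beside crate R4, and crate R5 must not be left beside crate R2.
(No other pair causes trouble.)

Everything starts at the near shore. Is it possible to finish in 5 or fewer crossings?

No

Counting alone: the ferryman can take at most 2 across per trip to the far shore, so moving all 6 needs at least 3 loaded trips out, with a return between consecutive ones — at least 5 crossings.
The safety rule pushes this higher. Following every safe sequence of crossings, the most of the 6 that can be at the far shore as the ferry arrives there on crossing 5 is 5 — never all 6.
So the move cannot be finished within 5 crossings. (The shortest complete plan takes 7:)
1. Ferryman goes to the far shore with crate R5 and crate R7.
2. Ferryman goes back to the near shore alone.
3. Ferryman goes to the far shore with crate K3 and crate R2.
4. Ferryman goes back to the near shore with crate R5 and crate R7.
5. Ferryman goes to the far shore with crate R4 and crate R6.
6. Ferryman goes back to the near shore alone.
7. Ferryman goes to the far shore with crate R5 and crate R7.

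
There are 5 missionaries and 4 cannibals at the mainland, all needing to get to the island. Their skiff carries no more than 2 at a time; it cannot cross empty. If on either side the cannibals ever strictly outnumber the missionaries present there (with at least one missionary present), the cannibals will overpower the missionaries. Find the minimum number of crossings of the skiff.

15

Counting alone: each trip to the island takes at most 2 across and each return brings at least 1 back, so after t trips out (and t−1 returns) at most 2t − (t−1) of the 9 are across; that first reaches 9 at t = 8, so at least 15 crossings are needed.
The plan below uses exactly 15 crossings, so it is optimal:
1. 2 cannibals → the island.  (the mainland: 5M 2C; the island: 0M 2C)
2. 1 cannibal ← the mainland.  (the mainland: 5M 3C; the island: 0M 1C)
3. 2 cannibals → the island.  (the mainland: 5M 1C; the island: 0M 3C)
4. 1 cannibal ← the mainland.  (the mainland: 5M 2C; the island: 0M 2C)
5. 2 missionaries → the island.  (the mainland: 3M 2C; the island: 2M 2C)
6. 1 cannibal ← the mainland.  (the mainland: 3M 3C; the island: 2M 1C)
7. 1 missionary and 1 cannibal → the island.  (the mainland: 2M 2C; the island: 3M 2C)
8. 1 missionary ← the mainland.  (the mainland: 3M 2C; the island: 2M 2C)
9. 1 missionary and 1 cannibal → the island.  (the mainland: 2M 1C; the island: 3M 3C)
10. 1 cannibal ← the mainland.  (the mainland: 2M 2C; the island: 3M 2C)
11. 1 missionary and 1 cannibal → the island.  (the mainland: 1M 1C; the island: 4M 3C)
12. 1 missionary ← the mainland.  (the mainland: 2M 1C; the island: 3M 3C)
13. 1 missionary and 1 cannibal → the island.  (the mainland: 1M 0C; the island: 4M 4C)
14. 1 cannibal ← the mainland.  (the mainland: 1M 1C; the island: 4M 3C)
15. 1 missionary and 1 cannibal → the island.  (the mainland: 0M 0C; the island: 5M 4C)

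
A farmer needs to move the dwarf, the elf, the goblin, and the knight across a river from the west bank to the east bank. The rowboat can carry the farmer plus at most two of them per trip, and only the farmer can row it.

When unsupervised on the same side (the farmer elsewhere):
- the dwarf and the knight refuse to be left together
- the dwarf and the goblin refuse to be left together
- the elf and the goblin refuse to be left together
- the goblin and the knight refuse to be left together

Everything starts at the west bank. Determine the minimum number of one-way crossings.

5

Counting alone: the farmer can take at most 2 across per trip to the east bank, so moving all 4 needs at least 2 loaded trips out, with a return between consecutive ones — at least 3 crossings.
The safety rule pushes this higher. Following every safe sequence of crossings, the most of the 4 that can be at the east bank as the rowboat arrives there on crossing 3 is 3 — never all 4.
So no plan with fewer than 5 crossings exists, and this one achieves 5:
1. Farmer goes to the east bank with the dwarf and the goblin.
2. Farmer goes back to the west bank with the dwarf.
3. Farmer goes to the east bank with the dwarf and the elf.
4. Farmer goes back to the west bank with the goblin.
5. Farmer goes to the east bank with the goblin and the knight.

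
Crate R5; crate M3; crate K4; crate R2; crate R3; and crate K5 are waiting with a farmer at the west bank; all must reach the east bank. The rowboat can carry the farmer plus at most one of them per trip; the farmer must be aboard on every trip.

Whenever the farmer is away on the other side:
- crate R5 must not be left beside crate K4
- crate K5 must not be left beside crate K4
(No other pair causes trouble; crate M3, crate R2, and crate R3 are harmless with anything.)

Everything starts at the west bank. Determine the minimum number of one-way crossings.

Counting alone: the farmer can take at most 1 across per trip to the east bank, so moving all 6 needs at least 6 loaded trips out, with a return between consecutive ones — at least 11 crossings.
The safety rule pushes this higher. Following every safe sequence of crossings, the most of the 6 that can be at the east bank as the rowboat arrives there on crossing 11 is 5 — never all 6.
So no plan with fewer than 13 crossings exists, and this one achieves 13:
1. Farmer goes to the east bank with crate K4.
2. Farmer goes back to the west bank alone.
3. Farmer goes to the east bank with crate R5.
4. Farmer goes back to the west bank with crate K4.
5. Farmer goes to the east bank with crate K5.
6. Farmer goes back to the west bank alone.
7. Farmer goes to the east bank with crate M3.
8. Farmer goes back to the west bank alone.
9. Farmer goes to the east bank with crate R2.
10. Farmer goes back to the west bank alone.
11. Farmer goes to the east bank with crate R3.
12. Farmer goes back to the west bank alone.
13. Farmer goes to the east bank with crate K4.

13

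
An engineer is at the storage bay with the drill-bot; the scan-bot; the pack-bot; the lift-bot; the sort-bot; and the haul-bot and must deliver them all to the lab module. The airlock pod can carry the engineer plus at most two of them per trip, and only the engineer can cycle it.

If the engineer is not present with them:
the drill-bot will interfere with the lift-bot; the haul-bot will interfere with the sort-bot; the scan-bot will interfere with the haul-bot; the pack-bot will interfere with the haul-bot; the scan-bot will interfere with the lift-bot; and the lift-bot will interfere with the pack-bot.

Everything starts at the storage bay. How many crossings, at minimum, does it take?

7

Counting alone: the engineer can take at most 2 across per trip to the lab module, so moving all 6 needs at least 3 loaded trips out, with a return between consecutive ones — at least 5 crossings.
The safety rule pushes this higher. Following every safe sequence of crossings, the most of the 6 that can be at the lab module as the airlock pod arrives there on crossing 5 is 4 — never all 6.
So no plan with fewer than 7 crossings exists, and this one achieves 7:
1. Engineer goes to the lab module with the haul-bot and the lift-bot.
2. Engineer goes back to the storage bay alone.
3. Engineer goes to the lab module with the drill-bot and the scan-bot.
4. Engineer goes back to the storage bay with the haul-bot and the lift-bot.
5. Engineer goes to the lab module with the pack-bot and the sort-bot.
6. Engineer goes back to the storage bay alone.
7. Engineer goes to the lab module with the haul-bot and the lift-bot.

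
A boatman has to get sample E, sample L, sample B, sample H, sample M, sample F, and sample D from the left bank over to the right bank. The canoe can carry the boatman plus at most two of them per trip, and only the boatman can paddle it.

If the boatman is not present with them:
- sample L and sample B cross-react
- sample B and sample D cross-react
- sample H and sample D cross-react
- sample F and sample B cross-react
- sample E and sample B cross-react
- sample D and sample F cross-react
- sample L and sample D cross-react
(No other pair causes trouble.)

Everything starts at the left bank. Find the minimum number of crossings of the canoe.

11

Counting alone: the boatman can take at most 2 across per trip to the right bank, so moving all 7 needs at least 4 loaded trips out, with a return between consecutive ones — at least 7 crossings.
The safety rule pushes this higher. Following every safe sequence of crossings, the most of the 7 that can be at the right bank as the canoe arrives there on crossings 7, 9 is 5, 6 respectively — never all 7.
So no plan with fewer than 11 crossings exists, and this one achieves 11:
1. Boatman goes to the right bank with sample B and sample D.
2. Boatman goes back to the left bank with sample B.
3. Boatman goes to the right bank with sample B and sample E.
4. Boatman goes back to the left bank with sample B.
5. Boatman goes to the right bank with sample F and sample L.
6. Boatman goes back to the left bank with sample D.
7. Boatman goes to the right bank with sample B and sample H.
8. Boatman goes back to the left bank with sample B.
9. Boatman goes to the right bank with sample B and sample M.
10. Boatman goes back to the left bank with sample B.
11. Boatman goes to the right bank with sample B and sample D.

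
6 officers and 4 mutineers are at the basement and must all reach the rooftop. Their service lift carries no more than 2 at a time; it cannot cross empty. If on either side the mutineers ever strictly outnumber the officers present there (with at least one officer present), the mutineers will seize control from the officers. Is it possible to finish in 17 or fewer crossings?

Yes — this plan uses 17 crossings (≤ 17):
1. 2 mutineers → the rooftop.  (the basement: 6O 2M; the rooftop: 0O 2M)
2. 1 mutineer ← the basement.  (the basement: 6O 3M; the rooftop: 0O 1M)
3. 2 mutineers → the rooftop.  (the basement: 6O 1M; the rooftop: 0O 3M)
4. 1 mutineer ← the basement.  (the basement: 6O 2M; the rooftop: 0O 2M)
5. 2 officers → the rooftop.  (the basement: 4O 2M; the rooftop: 2O 2M)
6. 1 mutineer ← the basement.  (the basement: 4O 3M; the rooftop: 2O 1M)
7. 1 officer and 1 mutineer → the rooftop.  (the basement: 3O 2M; the rooftop: 3O 2M)
8. 1 mutineer ← the basement.  (the basement: 3O 3M; the rooftop: 3O 1M)
9. 2 mutineers → the rooftop.  (the basement: 3O 1M; the rooftop: 3O 3M)
10. 1 mutineer ← the basement.  (the basement: 3O 2M; the rooftop: 3O 2M)
11. 1 officer and 1 mutineer → the rooftop.  (the basement: 2O 1M; the rooftop: 4O 3M)
12. 1 mutineer ← the basement.  (the basement: 2O 2M; the rooftop: 4O 2M)
13. 2 mutineers → the rooftop.  (the basement: 2O 0M; the rooftop: 4O 4M)
14. 1 mutineer ← the basement.  (the basement: 2O 1M; the rooftop: 4O 3M)
15. 1 officer and 1 mutineer → the rooftop.  (the basement: 1O 0M; the rooftop: 5O 4M)
16. 1 mutineer ← the basement.  (the basement: 1O 1M; the rooftop: 5O 3M)
17. 1 officer and 1 mutineer → the rooftop.  (the basement: 0O 0M; the rooftop: 6O 4M)

Yes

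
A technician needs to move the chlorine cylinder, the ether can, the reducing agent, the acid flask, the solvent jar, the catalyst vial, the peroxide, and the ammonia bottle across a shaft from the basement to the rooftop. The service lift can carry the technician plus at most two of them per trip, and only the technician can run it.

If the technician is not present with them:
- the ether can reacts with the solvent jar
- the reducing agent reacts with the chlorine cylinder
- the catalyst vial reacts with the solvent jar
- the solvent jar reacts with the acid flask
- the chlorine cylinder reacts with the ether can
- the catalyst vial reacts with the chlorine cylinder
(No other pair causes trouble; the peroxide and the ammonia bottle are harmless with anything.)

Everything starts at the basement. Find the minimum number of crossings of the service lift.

9

Counting alone: the technician can take at most 2 across per trip to the rooftop, so moving all 8 needs at least 4 loaded trips out, with a return between consecutive ones — at least 7 crossings.
The safety rule pushes this higher. Following every safe sequence of crossings, the most of the 8 that can be at the rooftop as the service lift arrives there on crossing 7 is 6 — never all 8.
So no plan with fewer than 9 crossings exists, and this one achieves 9:
1. Technician goes to the rooftop with the chlorine cylinder and the solvent jar.  [the basement: the acid flask, the ammonia bottle, the catalyst vial, the ether can, the peroxide, the reducing agent | the rooftop: the chlorine cylinder, the solvent jar]
2. Technician goes back to the basement alone.  [the basement: the acid flask, the ammonia bottle, the catalyst vial, the ether can, the peroxide, the reducing agent | the rooftop: the chlorine cylinder, the solvent jar]
3. Technician goes to the rooftop with the ether can and the reducing agent.  [the basement: the acid flask, the ammonia bottle, the catalyst vial, the peroxide | the rooftop: the chlorine cylinder, the ether can, the reducing agent, the solvent jar]
4. Technician goes back to the basement with the chlorine cylinder and the solvent jar.  [the basement: the acid flask, the ammonia bottle, the catalyst vial, the chlorine cylinder, the peroxide, the solvent jar | the rooftop: the ether can, the reducing agent]
5. Technician goes to the rooftop with the acid flask and the catalyst vial.  [the basement: the ammonia bottle, the chlorine cylinder, the peroxide, the solvent jar | the rooftop: the acid flask, the catalyst vial, the ether can, the reducing agent]
6. Technician goes back to the basement alone.  [the basement: the ammonia bottle, the chlorine cylinder, the peroxide, the solvent jar | the rooftop: the acid flask, the catalyst vial, the ether can, the reducing agent]
7. Technician goes to the rooftop with the ammonia bottle and the peroxide.  [the basement: the chlorine cylinder, the solvent jar | the rooftop: the acid flask, the ammonia bottle, the catalyst vial, the ether can, the peroxide, the reducing agent]
8. Technician goes back to the basement alone.  [the basement: the chlorine cylinder, the solvent jar | the rooftop: the acid flask, the ammonia bottle, the catalyst vial, the ether can, the peroxide, the reducing agent]
9. Technician goes to the rooftop with the chlorine cylinder and the solvent jar.  [the basement: — | the rooftop: the acid flask, the ammonia bottle, the catalyst vial, the chlorine cylinder, the ether can, the peroxide, the reducing agent, the solvent jar]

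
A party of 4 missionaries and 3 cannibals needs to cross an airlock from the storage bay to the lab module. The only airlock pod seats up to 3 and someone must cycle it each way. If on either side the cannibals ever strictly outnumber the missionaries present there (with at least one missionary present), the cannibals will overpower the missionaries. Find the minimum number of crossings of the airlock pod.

5

Counting alone: each trip to the lab module takes at most 3 across and each return brings at least 1 back, so after t trips out (and t−1 returns) at most 3t − (t−1) of the 7 are across; that first reaches 7 at t = 3, so at least 5 crossings are needed.
The plan below uses exactly 5 crossings, so it is optimal:
1. 3 cannibals → the lab module.  (the storage bay: 4M 0C; the lab module: 0M 3C)
2. 1 cannibal ← the storage bay.  (the storage bay: 4M 1C; the lab module: 0M 2C)
3. 3 missionaries → the lab module.  (the storage bay: 1M 1C; the lab module: 3M 2C)
4. 1 missionary ← the storage bay.  (the storage bay: 2M 1C; the lab module: 2M 2C)
5. 2 missionaries and 1 cannibal → the lab module.  (the storage bay: 0M 0C; the lab module: 4M 3C)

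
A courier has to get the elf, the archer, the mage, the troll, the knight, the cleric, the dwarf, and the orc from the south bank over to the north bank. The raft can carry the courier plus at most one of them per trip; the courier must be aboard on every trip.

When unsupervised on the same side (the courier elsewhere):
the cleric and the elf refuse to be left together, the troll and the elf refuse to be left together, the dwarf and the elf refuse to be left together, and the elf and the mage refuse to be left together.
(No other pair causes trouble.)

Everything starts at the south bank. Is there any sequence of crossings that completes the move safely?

Following every safe sequence of crossings from the start, the most of the 8 that can be at the north bank as the raft arrives there on crossings 1, 3, 5, 7, 9 is 1, 2, 3, 4, 5 respectively; the best ever achieved is 5 of 8.
From crossing 11 on, no configuration arises that was not already reachable earlier: only 88 distinct safe configurations (who is on which side, and where the raft is) can ever be reached, none of them has everyone across, and every continuation just revisits them. So no valid plan exists.

No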